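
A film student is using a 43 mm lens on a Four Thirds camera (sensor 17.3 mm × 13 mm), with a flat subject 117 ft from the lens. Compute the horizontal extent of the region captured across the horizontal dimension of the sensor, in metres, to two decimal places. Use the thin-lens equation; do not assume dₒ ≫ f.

dₒ: 117 ft × 304.8 mm/ft = 35661.60 mm.
Similar triangles through the lens centre give W/dₒ = w/dᵢ; with 1/f = 1/dₒ + 1/dᵢ this gives W = w·(dₒ − f)/f.
W = 17.3 mm × (35661.6 − 43) / 43 = 17.3 × 828.3395 ≈ 14330.273 mm = 14.3303 m.

14.33 m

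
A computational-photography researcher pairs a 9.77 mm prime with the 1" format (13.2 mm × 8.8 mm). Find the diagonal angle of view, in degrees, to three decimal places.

Sensor diagonal = √(13.2² + 8.8²) = √251.6800 ≈ 15.8644 mm.
Angle of view α = 2·arctan(d/2f) with d = 15.8644 mm and f = 9.77 mm.
d/2f = 0.81189; arctan(0.81189) ≈ 39.0730°, so α ≈ 78.1459°.

78.146°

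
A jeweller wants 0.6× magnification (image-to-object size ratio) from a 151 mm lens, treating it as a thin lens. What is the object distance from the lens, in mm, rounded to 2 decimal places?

402.67 mm

With m = dᵢ/dₒ and 1/f = 1/dₒ + 1/dᵢ, substituting dᵢ = m·dₒ gives 1/f = (1 + 1/m)/dₒ, hence dₒ = f·(1 + 1/m).
dₒ = 151 × (1 + 1/0.6) = 151 × 2.66667 ≈ 402.667 mm.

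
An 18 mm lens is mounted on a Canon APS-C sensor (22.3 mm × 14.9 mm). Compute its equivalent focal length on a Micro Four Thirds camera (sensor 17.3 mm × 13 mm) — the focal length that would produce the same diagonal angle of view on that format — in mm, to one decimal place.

Sensor diagonal = √(22.3² + 14.9²) = √719.3000 ≈ 26.8198 mm.
Sensor diagonal = √(17.3² + 13²) = √468.2900 ≈ 21.6400 mm.
Equal angle of view means equal diagonal/f ratio, so f₂ = f₁ · (diagonal₂/diagonal₁) = 18 × 21.6400/26.8198.
f₂ = 18 × 0.80687 ≈ 14.524 mm.

14.5 mm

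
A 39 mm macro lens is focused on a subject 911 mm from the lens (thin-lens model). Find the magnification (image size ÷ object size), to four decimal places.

Thin lens: 1/f = 1/dₒ + 1/dᵢ → 1/dᵢ = 1/39 − 1/911 = 0.0245433 mm⁻¹, so dᵢ ≈ 40.7443 mm.
Magnification m = dᵢ/dₒ = 40.7443/911 ≈ 0.04472.

0.0447×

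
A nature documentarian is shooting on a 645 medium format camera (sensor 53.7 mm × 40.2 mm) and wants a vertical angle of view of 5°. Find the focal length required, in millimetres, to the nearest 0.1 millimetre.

460.4 mm

From α = 2·arctan(h/2f) we get f = h / (2·tan(α/2)).
With h = 40.2 mm and α/2 = 2.5°, tan(α/2) ≈ 0.04366, so f ≈ 40.2 / 0.08732 ≈ 460.3657 mm.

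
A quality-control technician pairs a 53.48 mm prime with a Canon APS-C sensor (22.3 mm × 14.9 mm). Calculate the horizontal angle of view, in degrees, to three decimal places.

Angle of view α = 2·arctan(w/2f) with w = 22.3 mm and f = 53.48 mm.
w/2f = 0.20849; arctan(0.20849) ≈ 11.7768°, so α ≈ 23.5537°.

23.554°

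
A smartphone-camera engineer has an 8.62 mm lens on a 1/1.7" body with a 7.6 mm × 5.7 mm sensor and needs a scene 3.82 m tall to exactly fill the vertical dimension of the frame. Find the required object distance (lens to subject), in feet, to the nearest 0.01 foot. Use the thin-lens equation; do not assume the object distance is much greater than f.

W: 3.82 m = 3820 mm.
Magnification m = h/W = dᵢ/dₒ; combined with 1/f = 1/dₒ + 1/dᵢ this gives dₒ = f·(1 + W/h).
dₒ = 8.62 mm × (1 + 3820/5.7) = 8.62 × 671.1754 ≈ 5785.532 mm = 5785.532/304.8 ft = 18.9814 ft.

18.98 ft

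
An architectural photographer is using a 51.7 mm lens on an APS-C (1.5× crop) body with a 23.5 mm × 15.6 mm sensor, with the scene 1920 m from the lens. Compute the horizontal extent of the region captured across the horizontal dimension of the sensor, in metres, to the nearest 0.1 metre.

872.7 m

dₒ: 1920 m = 1.92e+06 mm.
Similar triangles through the lens centre give W/dₒ = w/dᵢ; with 1/f = 1/dₒ + 1/dᵢ this gives W = w·(dₒ − f)/f.
W = 23.5 mm × (1.92e+06 − 51.7) / 51.7 = 23.5 × 37136.3308 ≈ 872703.773 mm = 872.704 m.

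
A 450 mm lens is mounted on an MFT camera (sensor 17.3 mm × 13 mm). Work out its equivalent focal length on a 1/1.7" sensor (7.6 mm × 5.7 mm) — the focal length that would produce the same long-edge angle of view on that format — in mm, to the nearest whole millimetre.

Equal angle of view means equal width/f ratio, so f₂ = f₁ · (width₂/width₁) = 450 × 7.6/17.3.
f₂ = 450 × 0.43931 ≈ 197.688 mm.

198 mm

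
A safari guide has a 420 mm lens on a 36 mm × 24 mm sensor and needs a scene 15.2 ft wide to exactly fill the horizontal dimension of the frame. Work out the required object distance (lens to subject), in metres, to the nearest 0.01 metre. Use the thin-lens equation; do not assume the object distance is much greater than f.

54.47 m

W: 15.2 ft × 304.8 mm/ft = 4632.96 mm.
Magnification m = w/W = dᵢ/dₒ; combined with 1/f = 1/dₒ + 1/dᵢ this gives dₒ = f·(1 + W/w).
dₒ = 420 mm × (1 + 4632.96/36) = 420 × 129.6933 ≈ 54471.198 mm = 54.4712 m.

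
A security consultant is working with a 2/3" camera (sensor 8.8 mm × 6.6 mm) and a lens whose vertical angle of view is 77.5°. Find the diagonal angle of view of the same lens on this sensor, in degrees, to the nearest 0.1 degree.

From the vertical AOV: f = 6.6 / (2·tan(38.75°)) = 6.6 / 1.60517 ≈ 4.1117 mm.
Sensor diagonal = √(8.8² + 6.6²) = √121.0000 ≈ 11.0000 mm.
Diagonal AOV = 2·arctan(11.0000 / (2 × 4.1117)) = 2·arctan(1.33764) ≈ 106.4376°.

106.4°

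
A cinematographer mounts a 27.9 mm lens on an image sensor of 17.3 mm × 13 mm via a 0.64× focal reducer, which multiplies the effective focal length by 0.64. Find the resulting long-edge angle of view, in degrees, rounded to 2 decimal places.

Effective focal length f = 27.9 × 0.64 = 17.856 mm.
α = 2·arctan(17.3 / (2 × 17.856)) = 2·arctan(0.48443) ≈ 51.6940°.

51.69°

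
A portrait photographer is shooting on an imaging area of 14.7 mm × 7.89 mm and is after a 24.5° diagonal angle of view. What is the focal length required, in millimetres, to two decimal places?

38.42 mm

Sensor diagonal = √(14.7² + 7.89²) = √278.3421 ≈ 16.6836 mm.
From α = 2·arctan(d/2f) we get f = d / (2·tan(α/2)).
With d = 16.6836 mm and α/2 = 12.25°, tan(α/2) ≈ 0.21712, so f ≈ 16.6836 / 0.43424 ≈ 38.4200 mm.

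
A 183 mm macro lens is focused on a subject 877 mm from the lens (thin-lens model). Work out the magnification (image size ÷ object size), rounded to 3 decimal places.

Thin lens: 1/f = 1/dₒ + 1/dᵢ → 1/dᵢ = 1/183 − 1/877 = 0.0043242 mm⁻¹, so dᵢ ≈ 231.2550 mm.
Magnification m = dᵢ/dₒ = 231.2550/877 ≈ 0.26369.

0.264×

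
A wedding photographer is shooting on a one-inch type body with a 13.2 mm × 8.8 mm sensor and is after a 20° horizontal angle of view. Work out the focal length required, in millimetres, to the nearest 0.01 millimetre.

From α = 2·arctan(w/2f) we get f = w / (2·tan(α/2)).
With w = 13.2 mm and α/2 = 10°, tan(α/2) ≈ 0.17633, so f ≈ 13.2 / 0.35265 ≈ 37.4305 mm.

37.43 mm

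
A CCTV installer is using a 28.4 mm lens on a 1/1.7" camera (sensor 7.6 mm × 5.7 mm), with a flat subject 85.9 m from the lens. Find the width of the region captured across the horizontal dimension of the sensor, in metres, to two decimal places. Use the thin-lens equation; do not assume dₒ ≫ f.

dₒ: 85.9 m = 85900 mm.
Similar triangles through the lens centre give W/dₒ = w/dᵢ; with 1/f = 1/dₒ + 1/dᵢ this gives W = w·(dₒ − f)/f.
W = 7.6 mm × (85900 − 28.4) / 28.4 = 7.6 × 3023.6479 ≈ 22979.724 mm = 22.9797 m.

22.98 m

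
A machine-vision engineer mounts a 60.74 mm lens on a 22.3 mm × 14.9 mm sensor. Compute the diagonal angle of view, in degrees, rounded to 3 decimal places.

Sensor diagonal = √(22.3² + 14.9²) = √719.3000 ≈ 26.8198 mm.
Angle of view α = 2·arctan(d/2f) with d = 26.8198 mm and f = 60.74 mm.
d/2f = 0.22078; arctan(0.22078) ≈ 12.4498°, so α ≈ 24.8996°.

24.900°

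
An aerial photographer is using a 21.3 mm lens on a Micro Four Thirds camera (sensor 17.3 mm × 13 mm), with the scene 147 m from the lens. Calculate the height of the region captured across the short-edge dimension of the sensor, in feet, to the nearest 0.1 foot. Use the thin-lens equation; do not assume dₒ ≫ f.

294.3 ft

dₒ: 147 m = 147000 mm.
Similar triangles through the lens centre give W/dₒ = h/dᵢ; with 1/f = 1/dₒ + 1/dᵢ this gives W = h·(dₒ − f)/f.
W = 13 mm × (147000 − 21.3) / 21.3 = 13 × 6900.4085 ≈ 89705.310 mm = 89705.310/304.8 ft = 294.309 ft.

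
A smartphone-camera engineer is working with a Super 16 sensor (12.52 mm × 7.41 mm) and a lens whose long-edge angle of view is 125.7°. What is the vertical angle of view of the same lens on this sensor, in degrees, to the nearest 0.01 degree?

98.18°

From the long-edge AOV: f = 12.52 / (2·tan(62.85°)) = 12.52 / 3.89995 ≈ 3.2103 mm.
Vertical AOV = 2·arctan(7.41 / (2 × 3.2103)) = 2·arctan(1.15410) ≈ 98.1836°.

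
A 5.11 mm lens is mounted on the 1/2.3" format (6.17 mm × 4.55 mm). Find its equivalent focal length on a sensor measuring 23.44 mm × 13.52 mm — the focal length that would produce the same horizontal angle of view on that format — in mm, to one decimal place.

19.4 mm

Equal angle of view means equal width/f ratio, so f₂ = f₁ · (width₂/width₁) = 5.11 × 23.44/6.17.
f₂ = 5.11 × 3.79903 ≈ 19.413 mm.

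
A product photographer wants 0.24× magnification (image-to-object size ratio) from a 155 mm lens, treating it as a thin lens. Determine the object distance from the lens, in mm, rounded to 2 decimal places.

800.83 mm

With m = dᵢ/dₒ and 1/f = 1/dₒ + 1/dᵢ, substituting dᵢ = m·dₒ gives 1/f = (1 + 1/m)/dₒ, hence dₒ = f·(1 + 1/m).
dₒ = 155 × (1 + 1/0.24) = 155 × 5.16667 ≈ 800.833 mm.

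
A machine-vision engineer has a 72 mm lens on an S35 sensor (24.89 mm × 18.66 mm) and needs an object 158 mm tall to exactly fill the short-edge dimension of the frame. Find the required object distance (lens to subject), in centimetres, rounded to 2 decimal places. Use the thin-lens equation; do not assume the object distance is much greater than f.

68.16 cm

Magnification m = h/W = dᵢ/dₒ; combined with 1/f = 1/dₒ + 1/dᵢ this gives dₒ = f·(1 + W/h).
dₒ = 72 mm × (1 + 158/18.66) = 72 × 9.4673 ≈ 681.646 mm = 68.1646 cm.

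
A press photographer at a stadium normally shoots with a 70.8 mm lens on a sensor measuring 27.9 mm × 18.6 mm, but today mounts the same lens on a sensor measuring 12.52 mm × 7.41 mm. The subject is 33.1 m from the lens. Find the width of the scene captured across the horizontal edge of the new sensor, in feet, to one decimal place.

19.2 ft

The focal length stays 70.8 mm; the relevant sensor dimension is now w = 12.52 mm. Object distance dₒ = 33.1 m = 33100 mm.
Thin-lens field width W = w·(dₒ − f)/f = 12.52 × (33100 − 70.8)/70.8 ≈ 5840.757 mm = 5840.757/304.8 ft = 19.1626 ft.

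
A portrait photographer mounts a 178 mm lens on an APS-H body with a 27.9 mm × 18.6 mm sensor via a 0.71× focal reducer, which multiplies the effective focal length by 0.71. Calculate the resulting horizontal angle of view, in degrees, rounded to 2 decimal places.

12.60°

Effective focal length f = 178 × 0.71 = 126.38 mm.
α = 2·arctan(27.9 / (2 × 126.38)) = 2·arctan(0.11038) ≈ 12.5978°.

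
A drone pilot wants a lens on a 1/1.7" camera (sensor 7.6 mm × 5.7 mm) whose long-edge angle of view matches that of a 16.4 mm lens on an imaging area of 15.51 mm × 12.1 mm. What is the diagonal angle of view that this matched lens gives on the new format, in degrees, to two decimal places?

Equal long-edge AOV ⇒ f₂ = f₁ · 7.6/15.51 = 16.4 × 0.49001 ≈ 8.0361 mm.
Sensor diagonal = √(7.6² + 5.7²) = √90.2500 ≈ 9.5000 mm.
Diagonal AOV on the new format = 2·arctan(9.5000 / (2 × 8.0361)) = 2·arctan(0.59108) ≈ 61.1732°.

61.17°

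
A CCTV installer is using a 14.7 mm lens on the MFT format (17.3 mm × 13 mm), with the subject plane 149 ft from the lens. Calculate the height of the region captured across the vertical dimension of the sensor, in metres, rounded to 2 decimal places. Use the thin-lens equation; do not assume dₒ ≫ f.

dₒ: 149 ft × 304.8 mm/ft = 45415.20 mm.
Similar triangles through the lens centre give W/dₒ = h/dᵢ; with 1/f = 1/dₒ + 1/dᵢ this gives W = h·(dₒ − f)/f.
W = 13 mm × (45415.2 − 14.7) / 14.7 = 13 × 3088.4693 ≈ 40150.101 mm = 40.1501 m.

40.15 m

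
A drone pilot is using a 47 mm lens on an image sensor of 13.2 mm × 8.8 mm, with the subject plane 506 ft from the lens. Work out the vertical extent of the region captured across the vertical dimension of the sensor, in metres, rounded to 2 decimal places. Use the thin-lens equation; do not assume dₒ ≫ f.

28.87 m

dₒ: 506 ft × 304.8 mm/ft = 154228.80 mm.
Similar triangles through the lens centre give W/dₒ = h/dᵢ; with 1/f = 1/dₒ + 1/dᵢ this gives W = h·(dₒ − f)/f.
W = 8.8 mm × (154229 − 47) / 47 = 8.8 × 3280.4637 ≈ 28868.081 mm = 28.8681 m.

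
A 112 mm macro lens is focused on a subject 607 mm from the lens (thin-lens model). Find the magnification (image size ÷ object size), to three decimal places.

Thin lens: 1/f = 1/dₒ + 1/dᵢ → 1/dᵢ = 1/112 − 1/607 = 0.0072811 mm⁻¹, so dᵢ ≈ 137.3414 mm.
Magnification m = dᵢ/dₒ = 137.3414/607 ≈ 0.22626.

0.226×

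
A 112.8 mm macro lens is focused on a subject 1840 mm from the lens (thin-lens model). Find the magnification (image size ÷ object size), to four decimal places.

0.0653×

Thin lens: 1/f = 1/dₒ + 1/dᵢ → 1/dᵢ = 1/112.8 − 1/1840 = 0.0083218 mm⁻¹, so dᵢ ≈ 120.1667 mm.
Magnification m = dᵢ/dₒ = 120.1667/1840 ≈ 0.06531.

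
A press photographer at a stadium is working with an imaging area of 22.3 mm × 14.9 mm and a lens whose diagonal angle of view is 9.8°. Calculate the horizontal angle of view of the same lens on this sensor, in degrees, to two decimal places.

Sensor diagonal = √(22.3² + 14.9²) = √719.3000 ≈ 26.8198 mm.
From the diagonal AOV: f = 26.8198 / (2·tan(4.9°)) = 26.8198 / 0.17146 ≈ 156.4195 mm.
Horizontal AOV = 2·arctan(22.3 / (2 × 156.4195)) = 2·arctan(0.07128) ≈ 8.1546°.

8.15°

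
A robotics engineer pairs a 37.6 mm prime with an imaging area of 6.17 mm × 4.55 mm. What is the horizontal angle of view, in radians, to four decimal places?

0.1637 rad

Angle of view α = 2·arctan(w/2f) with w = 6.17 mm and f = 37.6 mm.
w/2f = 0.08205; arctan(0.08205) ≈ 0.0819 rad, so α ≈ 0.1637 rad.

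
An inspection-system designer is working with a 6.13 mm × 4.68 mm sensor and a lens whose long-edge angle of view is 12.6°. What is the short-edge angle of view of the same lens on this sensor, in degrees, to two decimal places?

9.64°

From the long-edge AOV: f = 6.13 / (2·tan(6.3°)) = 6.13 / 0.22080 ≈ 27.7624 mm.
Short-edge AOV = 2·arctan(4.68 / (2 × 27.7624)) = 2·arctan(0.08429) ≈ 9.6358°.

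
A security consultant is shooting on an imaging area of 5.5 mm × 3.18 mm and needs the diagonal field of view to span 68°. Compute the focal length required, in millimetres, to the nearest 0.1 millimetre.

Sensor diagonal = √(5.5² + 3.18²) = √40.3624 ≈ 6.3531 mm.
From α = 2·arctan(d/2f) we get f = d / (2·tan(α/2)).
With d = 6.3531 mm and α/2 = 34°, tan(α/2) ≈ 0.67451, so f ≈ 6.3531 / 1.34902 ≈ 4.7095 mm.

4.7 mm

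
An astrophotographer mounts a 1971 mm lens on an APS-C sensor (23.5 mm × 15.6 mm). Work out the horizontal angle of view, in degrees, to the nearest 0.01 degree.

0.68°

Angle of view α = 2·arctan(w/2f) with w = 23.5 mm and f = 1971 mm.
w/2f = 0.00596; arctan(0.00596) ≈ 0.3416°, so α ≈ 0.6831°.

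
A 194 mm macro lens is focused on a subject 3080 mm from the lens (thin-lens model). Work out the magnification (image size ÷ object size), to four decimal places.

Thin lens: 1/f = 1/dₒ + 1/dᵢ → 1/dᵢ = 1/194 − 1/3080 = 0.0048300 mm⁻¹, so dᵢ ≈ 207.0409 mm.
Magnification m = dᵢ/dₒ = 207.0409/3080 ≈ 0.06722.

0.0672×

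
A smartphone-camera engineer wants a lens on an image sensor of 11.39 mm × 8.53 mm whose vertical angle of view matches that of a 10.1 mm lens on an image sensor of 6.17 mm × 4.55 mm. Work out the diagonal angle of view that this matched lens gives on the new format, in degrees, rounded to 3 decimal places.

41.189°

Equal vertical AOV ⇒ f₂ = f₁ · 8.53/4.55 = 10.1 × 1.87473 ≈ 18.9347 mm.
Sensor diagonal = √(11.39² + 8.53²) = √202.4930 ≈ 14.2300 mm.
Diagonal AOV on the new format = 2·arctan(14.2300 / (2 × 18.9347)) = 2·arctan(0.37576) ≈ 41.1889°.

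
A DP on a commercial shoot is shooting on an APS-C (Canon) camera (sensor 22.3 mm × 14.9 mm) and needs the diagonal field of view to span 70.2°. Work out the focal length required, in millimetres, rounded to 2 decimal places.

19.08 mm

Sensor diagonal = √(22.3² + 14.9²) = √719.3000 ≈ 26.8198 mm.
From α = 2·arctan(d/2f) we get f = d / (2·tan(α/2)).
With d = 26.8198 mm and α/2 = 35.1°, tan(α/2) ≈ 0.70281, so f ≈ 26.8198 / 1.40562 ≈ 19.0803 mm.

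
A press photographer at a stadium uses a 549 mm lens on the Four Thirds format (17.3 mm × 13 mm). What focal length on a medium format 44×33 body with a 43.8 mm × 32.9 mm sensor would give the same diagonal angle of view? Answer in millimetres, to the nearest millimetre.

1390 mm

Sensor diagonal = √(17.3² + 13²) = √468.2900 ≈ 21.6400 mm.
Sensor diagonal = √(43.8² + 32.9²) = √3000.8500 ≈ 54.7800 mm.
Equal angle of view means equal diagonal/f ratio, so f₂ = f₁ · (diagonal₂/diagonal₁) = 549 × 54.7800/21.6400.
f₂ = 549 × 2.53142 ≈ 1389.751 mm.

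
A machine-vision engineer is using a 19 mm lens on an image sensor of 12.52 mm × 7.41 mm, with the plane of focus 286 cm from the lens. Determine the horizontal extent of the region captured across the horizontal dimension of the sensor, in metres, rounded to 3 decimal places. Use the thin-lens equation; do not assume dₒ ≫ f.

1.872 m

dₒ: 286 cm = 2860 mm.
Similar triangles through the lens centre give W/dₒ = w/dᵢ; with 1/f = 1/dₒ + 1/dᵢ this gives W = w·(dₒ − f)/f.
W = 12.52 mm × (2860 − 19) / 19 = 12.52 × 149.5263 ≈ 1872.069 mm = 1.87207 m.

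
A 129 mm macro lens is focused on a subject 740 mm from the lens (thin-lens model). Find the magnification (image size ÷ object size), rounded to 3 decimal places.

0.211×

Thin lens: 1/f = 1/dₒ + 1/dᵢ → 1/dᵢ = 1/129 − 1/740 = 0.0064006 mm⁻¹, so dᵢ ≈ 156.2357 mm.
Magnification m = dᵢ/dₒ = 156.2357/740 ≈ 0.21113.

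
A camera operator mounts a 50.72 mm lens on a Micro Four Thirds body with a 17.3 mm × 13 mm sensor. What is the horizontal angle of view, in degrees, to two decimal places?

19.36°

Angle of view α = 2·arctan(w/2f) with w = 17.3 mm and f = 50.72 mm.
w/2f = 0.17054; arctan(0.17054) ≈ 9.6783°, so α ≈ 19.3567°.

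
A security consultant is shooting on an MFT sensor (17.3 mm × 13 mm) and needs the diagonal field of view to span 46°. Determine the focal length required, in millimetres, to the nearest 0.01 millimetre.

25.49 mm

Sensor diagonal = √(17.3² + 13²) = √468.2900 ≈ 21.6400 mm.
From α = 2·arctan(d/2f) we get f = d / (2·tan(α/2)).
With d = 21.6400 mm and α/2 = 23°, tan(α/2) ≈ 0.42447, so f ≈ 21.6400 / 0.84895 ≈ 25.4903 mm.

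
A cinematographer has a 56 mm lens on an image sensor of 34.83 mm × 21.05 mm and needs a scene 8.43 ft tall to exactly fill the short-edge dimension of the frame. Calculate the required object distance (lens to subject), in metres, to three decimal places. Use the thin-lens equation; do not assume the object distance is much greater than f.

W: 8.43 ft × 304.8 mm/ft = 2569.46 mm.
Magnification m = h/W = dᵢ/dₒ; combined with 1/f = 1/dₒ + 1/dᵢ this gives dₒ = f·(1 + W/h).
dₒ = 56 mm × (1 + 2569.46/21.05) = 56 × 123.0648 ≈ 6891.628 mm = 6.89163 m.

6.892 m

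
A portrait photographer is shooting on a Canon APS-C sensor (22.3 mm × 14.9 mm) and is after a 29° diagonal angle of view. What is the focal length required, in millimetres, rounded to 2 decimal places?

51.85 mm

Sensor diagonal = √(22.3² + 14.9²) = √719.3000 ≈ 26.8198 mm.
From α = 2·arctan(d/2f) we get f = d / (2·tan(α/2)).
With d = 26.8198 mm and α/2 = 14.5°, tan(α/2) ≈ 0.25862, so f ≈ 26.8198 / 0.51724 ≈ 51.8522 mm.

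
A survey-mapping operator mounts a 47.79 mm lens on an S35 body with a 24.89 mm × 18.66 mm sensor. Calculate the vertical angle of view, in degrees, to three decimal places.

22.094°

Angle of view α = 2·arctan(h/2f) with h = 18.66 mm and f = 47.79 mm.
h/2f = 0.19523; arctan(0.19523) ≈ 11.0469°, so α ≈ 22.0937°.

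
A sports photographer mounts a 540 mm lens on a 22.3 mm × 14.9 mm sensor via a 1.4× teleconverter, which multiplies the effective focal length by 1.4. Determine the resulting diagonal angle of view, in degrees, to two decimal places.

Effective focal length f = 540 × 1.4 = 756 mm.
Sensor diagonal = √(22.3² + 14.9²) = √719.3000 ≈ 26.8198 mm.
α = 2·arctan(26.820 / (2 × 756)) = 2·arctan(0.01774) ≈ 2.0324°.

2.03°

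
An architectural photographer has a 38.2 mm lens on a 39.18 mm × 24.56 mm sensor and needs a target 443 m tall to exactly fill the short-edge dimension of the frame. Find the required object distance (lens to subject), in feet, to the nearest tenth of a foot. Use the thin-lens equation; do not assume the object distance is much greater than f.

W: 443 m = 443000 mm.
Magnification m = h/W = dᵢ/dₒ; combined with 1/f = 1/dₒ + 1/dᵢ this gives dₒ = f·(1 + W/h).
dₒ = 38.2 mm × (1 + 443000/24.56) = 38.2 × 18038.4593 ≈ 689069.145 mm = 689069.145/304.8 ft = 2260.73 ft.

2260.7 ft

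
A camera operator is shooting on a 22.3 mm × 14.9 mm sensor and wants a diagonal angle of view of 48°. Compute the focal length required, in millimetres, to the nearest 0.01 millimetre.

30.12 mm

Sensor diagonal = √(22.3² + 14.9²) = √719.3000 ≈ 26.8198 mm.
From α = 2·arctan(d/2f) we get f = d / (2·tan(α/2)).
With d = 26.8198 mm and α/2 = 24°, tan(α/2) ≈ 0.44523, so f ≈ 26.8198 / 0.89046 ≈ 30.1191 mm.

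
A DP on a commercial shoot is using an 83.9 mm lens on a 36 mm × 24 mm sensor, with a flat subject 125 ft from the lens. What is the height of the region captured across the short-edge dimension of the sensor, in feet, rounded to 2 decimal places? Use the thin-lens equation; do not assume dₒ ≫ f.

35.68 ft

dₒ: 125 ft × 304.8 mm/ft = 38100.00 mm.
Similar triangles through the lens centre give W/dₒ = h/dᵢ; with 1/f = 1/dₒ + 1/dᵢ this gives W = h·(dₒ − f)/f.
W = 24 mm × (38100 − 83.9) / 83.9 = 24 × 453.1120 ≈ 10874.689 mm = 10874.689/304.8 ft = 35.6781 ft.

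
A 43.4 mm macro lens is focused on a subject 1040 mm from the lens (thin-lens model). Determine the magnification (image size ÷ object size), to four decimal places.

0.0435×

Thin lens: 1/f = 1/dₒ + 1/dᵢ → 1/dᵢ = 1/43.4 − 1/1040 = 0.0220799 mm⁻¹, so dᵢ ≈ 45.2900 mm.
Magnification m = dᵢ/dₒ = 45.2900/1040 ≈ 0.04355.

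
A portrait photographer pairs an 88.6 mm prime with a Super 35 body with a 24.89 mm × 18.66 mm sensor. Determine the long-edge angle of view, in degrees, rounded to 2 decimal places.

Angle of view α = 2·arctan(w/2f) with w = 24.89 mm and f = 88.6 mm.
w/2f = 0.14046; arctan(0.14046) ≈ 7.9956°, so α ≈ 15.9912°.

15.99°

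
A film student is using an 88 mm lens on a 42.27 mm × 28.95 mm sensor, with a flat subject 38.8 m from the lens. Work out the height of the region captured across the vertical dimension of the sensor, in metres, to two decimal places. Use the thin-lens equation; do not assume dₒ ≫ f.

dₒ: 38.8 m = 38800 mm.
Similar triangles through the lens centre give W/dₒ = h/dᵢ; with 1/f = 1/dₒ + 1/dᵢ this gives W = h·(dₒ − f)/f.
W = 28.95 mm × (38800 − 88) / 88 = 28.95 × 439.9091 ≈ 12735.368 mm = 12.7354 m.

12.74 m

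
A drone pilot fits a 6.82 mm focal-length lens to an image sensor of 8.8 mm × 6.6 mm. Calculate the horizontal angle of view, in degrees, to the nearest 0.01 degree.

65.66°

Angle of view α = 2·arctan(w/2f) with w = 8.8 mm and f = 6.82 mm.
w/2f = 0.64516; arctan(0.64516) ≈ 32.8285°, so α ≈ 65.6571°.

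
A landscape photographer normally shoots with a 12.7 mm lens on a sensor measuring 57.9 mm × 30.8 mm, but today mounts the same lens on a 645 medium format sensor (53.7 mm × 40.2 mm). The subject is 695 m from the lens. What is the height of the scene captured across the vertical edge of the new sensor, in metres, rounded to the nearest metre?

2200 m

The focal length stays 12.7 mm; the relevant sensor dimension is now h = 40.2 mm. Object distance dₒ = 695 m = 695000 mm.
Thin-lens field height W = h·(dₒ − f)/f = 40.2 × (695000 − 12.7)/12.7 ≈ 2199881.060 mm = 2199.88 m.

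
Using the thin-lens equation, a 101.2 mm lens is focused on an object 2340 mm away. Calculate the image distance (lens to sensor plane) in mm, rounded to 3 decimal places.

1/dᵢ = 1/f − 1/dₒ = 1/101.2 − 1/2340 = 0.0094541 mm⁻¹.
dᵢ = 1/0.0094541 ≈ 105.7745 mm.

105.775 mm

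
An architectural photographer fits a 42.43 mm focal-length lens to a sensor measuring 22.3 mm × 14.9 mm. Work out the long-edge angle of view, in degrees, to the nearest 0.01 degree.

Angle of view α = 2·arctan(w/2f) with w = 22.3 mm and f = 42.43 mm.
w/2f = 0.26279; arctan(0.26279) ≈ 14.7236°, so α ≈ 29.4472°.

29.45°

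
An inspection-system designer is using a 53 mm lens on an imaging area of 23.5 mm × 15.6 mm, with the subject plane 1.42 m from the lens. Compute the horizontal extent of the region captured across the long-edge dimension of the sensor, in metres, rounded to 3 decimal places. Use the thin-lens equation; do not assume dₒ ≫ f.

0.606 m

dₒ: 1.42 m = 1420 mm.
Similar triangles through the lens centre give W/dₒ = w/dᵢ; with 1/f = 1/dₒ + 1/dᵢ this gives W = w·(dₒ − f)/f.
W = 23.5 mm × (1420 − 53) / 53 = 23.5 × 25.7925 ≈ 606.123 mm = 0.606123 m.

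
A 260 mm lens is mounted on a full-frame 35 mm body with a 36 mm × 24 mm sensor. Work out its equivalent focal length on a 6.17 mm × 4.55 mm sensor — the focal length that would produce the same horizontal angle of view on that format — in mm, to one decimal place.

44.6 mm

Equal angle of view means equal width/f ratio, so f₂ = f₁ · (width₂/width₁) = 260 × 6.17/36.
f₂ = 260 × 0.17139 ≈ 44.561 mm.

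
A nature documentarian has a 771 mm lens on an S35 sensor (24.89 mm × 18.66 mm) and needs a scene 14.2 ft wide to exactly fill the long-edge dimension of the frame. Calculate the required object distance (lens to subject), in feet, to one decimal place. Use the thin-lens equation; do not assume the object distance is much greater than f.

W: 14.2 ft × 304.8 mm/ft = 4328.16 mm.
Magnification m = w/W = dᵢ/dₒ; combined with 1/f = 1/dₒ + 1/dᵢ this gives dₒ = f·(1 + W/w).
dₒ = 771 mm × (1 + 4328.16/24.89) = 771 × 174.8915 ≈ 134841.360 mm = 134841.360/304.8 ft = 442.393 ft.

442.4 ft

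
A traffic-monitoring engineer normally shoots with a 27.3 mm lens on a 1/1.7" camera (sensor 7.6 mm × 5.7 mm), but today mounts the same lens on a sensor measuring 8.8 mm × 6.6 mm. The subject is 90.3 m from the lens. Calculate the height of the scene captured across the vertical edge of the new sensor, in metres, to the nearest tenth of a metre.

The focal length stays 27.3 mm; the relevant sensor dimension is now h = 6.6 mm. Object distance dₒ = 90.3 m = 90300 mm.
Thin-lens field height W = h·(dₒ − f)/f = 6.6 × (90300 − 27.3)/27.3 ≈ 21824.169 mm = 21.8242 m.

21.8 m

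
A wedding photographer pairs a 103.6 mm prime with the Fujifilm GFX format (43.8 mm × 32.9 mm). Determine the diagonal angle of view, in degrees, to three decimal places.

Sensor diagonal = √(43.8² + 32.9²) = √3000.8500 ≈ 54.7800 mm.
Angle of view α = 2·arctan(d/2f) with d = 54.7800 mm and f = 103.6 mm.
d/2f = 0.26438; arctan(0.26438) ≈ 14.8092°, so α ≈ 29.6183°.

29.618°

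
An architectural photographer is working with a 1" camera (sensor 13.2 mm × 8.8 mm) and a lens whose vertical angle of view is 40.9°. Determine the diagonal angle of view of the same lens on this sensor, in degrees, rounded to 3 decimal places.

67.821°

From the vertical AOV: f = 8.8 / (2·tan(20.45°)) = 8.8 / 0.74578 ≈ 11.7997 mm.
Sensor diagonal = √(13.2² + 8.8²) = √251.6800 ≈ 15.8644 mm.
Diagonal AOV = 2·arctan(15.8644 / (2 × 11.7997)) = 2·arctan(0.67224) ≈ 67.8210°.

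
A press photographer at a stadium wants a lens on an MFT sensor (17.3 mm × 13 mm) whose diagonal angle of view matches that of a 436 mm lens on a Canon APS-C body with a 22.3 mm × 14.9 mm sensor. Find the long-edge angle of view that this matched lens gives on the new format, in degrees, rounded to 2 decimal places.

Sensor diagonal = √(22.3² + 14.9²) = √719.3000 ≈ 26.8198 mm.
Sensor diagonal = √(17.3² + 13²) = √468.2900 ≈ 21.6400 mm.
Equal diagonal AOV ⇒ f₂ = f₁ · 21.6400/26.8198 = 436 × 0.80687 ≈ 351.7944 mm.
Long-edge AOV on the new format = 2·arctan(17.3 / (2 × 351.7944)) = 2·arctan(0.02459) ≈ 2.8170°.

2.82°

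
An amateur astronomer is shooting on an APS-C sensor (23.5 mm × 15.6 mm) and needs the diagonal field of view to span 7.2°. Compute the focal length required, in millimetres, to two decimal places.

Sensor diagonal = √(23.5² + 15.6²) = √795.6100 ≈ 28.2066 mm.
From α = 2·arctan(d/2f) we get f = d / (2·tan(α/2)).
With d = 28.2066 mm and α/2 = 3.6°, tan(α/2) ≈ 0.06291, so f ≈ 28.2066 / 0.12583 ≈ 224.1652 mm.

224.17 mm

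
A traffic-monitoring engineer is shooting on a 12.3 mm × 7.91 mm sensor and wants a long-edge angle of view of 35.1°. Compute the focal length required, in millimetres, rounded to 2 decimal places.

From α = 2·arctan(w/2f) we get f = w / (2·tan(α/2)).
With w = 12.3 mm and α/2 = 17.55°, tan(α/2) ≈ 0.31626, so f ≈ 12.3 / 0.63252 ≈ 19.4461 mm.

19.45 mm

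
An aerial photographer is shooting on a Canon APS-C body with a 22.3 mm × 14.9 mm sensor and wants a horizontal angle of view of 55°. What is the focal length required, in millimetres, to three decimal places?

From α = 2·arctan(w/2f) we get f = w / (2·tan(α/2)).
With w = 22.3 mm and α/2 = 27.5°, tan(α/2) ≈ 0.52057, so f ≈ 22.3 / 1.04113 ≈ 21.4190 mm.

21.419 mm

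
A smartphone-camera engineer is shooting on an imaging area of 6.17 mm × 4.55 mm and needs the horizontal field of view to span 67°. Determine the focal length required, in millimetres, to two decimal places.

From α = 2·arctan(w/2f) we get f = w / (2·tan(α/2)).
With w = 6.17 mm and α/2 = 33.5°, tan(α/2) ≈ 0.66189, so f ≈ 6.17 / 1.32377 ≈ 4.6609 mm.

4.66 mm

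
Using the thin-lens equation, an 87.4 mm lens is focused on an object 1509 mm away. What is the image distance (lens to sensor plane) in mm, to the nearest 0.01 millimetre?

92.77 mm

1/dᵢ = 1/f − 1/dₒ = 1/87.4 − 1/1509 = 0.0107790 mm⁻¹.
dᵢ = 1/0.0107790 ≈ 92.7734 mm.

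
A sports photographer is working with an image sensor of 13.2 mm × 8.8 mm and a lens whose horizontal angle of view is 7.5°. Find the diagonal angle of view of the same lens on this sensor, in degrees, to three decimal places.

From the horizontal AOV: f = 13.2 / (2·tan(3.75°)) = 13.2 / 0.13109 ≈ 100.6965 mm.
Sensor diagonal = √(13.2² + 8.8²) = √251.6800 ≈ 15.8644 mm.
Diagonal AOV = 2·arctan(15.8644 / (2 × 100.6965)) = 2·arctan(0.07877) ≈ 9.0082°.

9.008°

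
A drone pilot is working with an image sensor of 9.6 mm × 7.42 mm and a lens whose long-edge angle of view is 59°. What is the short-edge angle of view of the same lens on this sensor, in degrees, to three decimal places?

47.239°

From the long-edge AOV: f = 9.6 / (2·tan(29.5°)) = 9.6 / 1.13155 ≈ 8.4840 mm.
Short-edge AOV = 2·arctan(7.42 / (2 × 8.4840)) = 2·arctan(0.43730) ≈ 47.2391°.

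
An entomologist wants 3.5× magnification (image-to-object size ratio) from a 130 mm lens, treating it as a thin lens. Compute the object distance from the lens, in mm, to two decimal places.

With m = dᵢ/dₒ and 1/f = 1/dₒ + 1/dᵢ, substituting dᵢ = m·dₒ gives 1/f = (1 + 1/m)/dₒ, hence dₒ = f·(1 + 1/m).
dₒ = 130 × (1 + 1/3.5) = 130 × 1.28571 ≈ 167.143 mm.

167.14 mm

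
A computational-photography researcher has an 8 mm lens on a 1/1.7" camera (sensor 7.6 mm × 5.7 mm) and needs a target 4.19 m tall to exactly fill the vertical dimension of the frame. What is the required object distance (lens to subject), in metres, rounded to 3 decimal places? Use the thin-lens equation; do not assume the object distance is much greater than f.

5.889 m

W: 4.19 m = 4190 mm.
Magnification m = h/W = dᵢ/dₒ; combined with 1/f = 1/dₒ + 1/dᵢ this gives dₒ = f·(1 + W/h).
dₒ = 8 mm × (1 + 4190/5.7) = 8 × 736.0877 ≈ 5888.702 mm = 5.8887 m.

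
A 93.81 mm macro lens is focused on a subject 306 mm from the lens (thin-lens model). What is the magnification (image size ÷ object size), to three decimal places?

Thin lens: 1/f = 1/dₒ + 1/dᵢ → 1/dᵢ = 1/93.81 − 1/306 = 0.0073919 mm⁻¹, so dᵢ ≈ 135.2838 mm.
Magnification m = dᵢ/dₒ = 135.2838/306 ≈ 0.44210.

0.442×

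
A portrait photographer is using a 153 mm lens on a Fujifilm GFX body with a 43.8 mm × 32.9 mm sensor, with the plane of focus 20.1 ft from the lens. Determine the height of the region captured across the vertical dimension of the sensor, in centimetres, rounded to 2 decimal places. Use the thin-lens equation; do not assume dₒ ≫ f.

dₒ: 20.1 ft × 304.8 mm/ft = 6126.48 mm.
Similar triangles through the lens centre give W/dₒ = h/dᵢ; with 1/f = 1/dₒ + 1/dᵢ this gives W = h·(dₒ − f)/f.
W = 32.9 mm × (6126.48 − 153) / 153 = 32.9 × 39.0424 ≈ 1284.493 mm = 128.449 cm.

128.45 cm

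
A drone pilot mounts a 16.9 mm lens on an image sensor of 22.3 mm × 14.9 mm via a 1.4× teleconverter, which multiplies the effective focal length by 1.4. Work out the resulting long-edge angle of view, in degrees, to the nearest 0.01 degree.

Effective focal length f = 16.9 × 1.4 = 23.66 mm.
α = 2·arctan(22.3 / (2 × 23.66)) = 2·arctan(0.47126) ≈ 50.4652°.

50.47°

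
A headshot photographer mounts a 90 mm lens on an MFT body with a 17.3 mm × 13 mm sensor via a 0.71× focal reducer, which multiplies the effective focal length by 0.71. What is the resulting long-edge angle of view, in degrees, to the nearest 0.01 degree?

Effective focal length f = 90 × 0.71 = 63.9 mm.
α = 2·arctan(17.3 / (2 × 63.9)) = 2·arctan(0.13537) ≈ 15.4183°.

15.42°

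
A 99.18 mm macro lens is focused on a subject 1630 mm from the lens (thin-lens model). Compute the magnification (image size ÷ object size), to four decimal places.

0.0648×

Thin lens: 1/f = 1/dₒ + 1/dᵢ → 1/dᵢ = 1/99.18 − 1/1630 = 0.0094692 mm⁻¹, so dᵢ ≈ 105.6058 mm.
Magnification m = dᵢ/dₒ = 105.6058/1630 ≈ 0.06479.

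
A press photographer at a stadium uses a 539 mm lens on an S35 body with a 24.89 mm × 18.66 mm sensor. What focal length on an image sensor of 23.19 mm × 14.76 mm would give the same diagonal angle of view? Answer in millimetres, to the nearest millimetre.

Sensor diagonal = √(24.89² + 18.66²) = √967.7077 ≈ 31.1080 mm.
Sensor diagonal = √(23.19² + 14.76²) = √755.6337 ≈ 27.4888 mm.
Equal angle of view means equal diagonal/f ratio, so f₂ = f₁ · (diagonal₂/diagonal₁) = 539 × 27.4888/31.1080.
f₂ = 539 × 0.88366 ≈ 476.291 mm.

476 mm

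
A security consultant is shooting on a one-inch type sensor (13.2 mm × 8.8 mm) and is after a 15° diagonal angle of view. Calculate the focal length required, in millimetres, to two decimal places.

Sensor diagonal = √(13.2² + 8.8²) = √251.6800 ≈ 15.8644 mm.
From α = 2·arctan(d/2f) we get f = d / (2·tan(α/2)).
With d = 15.8644 mm and α/2 = 7.5°, tan(α/2) ≈ 0.13165, so f ≈ 15.8644 / 0.26330 ≈ 60.2511 mm.

60.25 mm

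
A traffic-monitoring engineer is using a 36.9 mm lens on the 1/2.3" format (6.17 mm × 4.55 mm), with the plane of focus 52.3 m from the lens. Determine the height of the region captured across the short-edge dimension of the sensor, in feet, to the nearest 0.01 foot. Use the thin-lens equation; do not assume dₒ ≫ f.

21.14 ft

dₒ: 52.3 m = 52300 mm.
Similar triangles through the lens centre give W/dₒ = h/dᵢ; with 1/f = 1/dₒ + 1/dᵢ this gives W = h·(dₒ − f)/f.
W = 4.55 mm × (52300 − 36.9) / 36.9 = 4.55 × 1416.3442 ≈ 6444.366 mm = 6444.366/304.8 ft = 21.1429 ft.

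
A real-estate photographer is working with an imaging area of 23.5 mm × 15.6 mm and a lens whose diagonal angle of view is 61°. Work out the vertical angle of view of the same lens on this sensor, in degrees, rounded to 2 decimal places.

36.09°

Sensor diagonal = √(23.5² + 15.6²) = √795.6100 ≈ 28.2066 mm.
From the diagonal AOV: f = 28.2066 / (2·tan(30.5°)) = 28.2066 / 1.17809 ≈ 23.9426 mm.
Vertical AOV = 2·arctan(15.6 / (2 × 23.9426)) = 2·arctan(0.32578) ≈ 36.0890°.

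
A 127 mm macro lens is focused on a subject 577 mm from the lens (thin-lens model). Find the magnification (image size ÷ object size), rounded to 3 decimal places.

Thin lens: 1/f = 1/dₒ + 1/dᵢ → 1/dᵢ = 1/127 − 1/577 = 0.0061409 mm⁻¹, so dᵢ ≈ 162.8422 mm.
Magnification m = dᵢ/dₒ = 162.8422/577 ≈ 0.28222.

0.282×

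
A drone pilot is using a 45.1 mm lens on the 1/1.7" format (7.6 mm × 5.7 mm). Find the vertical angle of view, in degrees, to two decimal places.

Angle of view α = 2·arctan(h/2f) with h = 5.7 mm and f = 45.1 mm.
h/2f = 0.06319; arctan(0.06319) ≈ 3.6159°, so α ≈ 7.2318°.

7.23°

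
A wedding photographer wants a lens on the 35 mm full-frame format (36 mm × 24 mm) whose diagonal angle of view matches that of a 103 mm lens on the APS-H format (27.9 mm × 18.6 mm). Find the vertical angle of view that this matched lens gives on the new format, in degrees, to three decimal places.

10.319°

Sensor diagonal = √(27.9² + 18.6²) = √1124.3700 ≈ 33.5316 mm.
Sensor diagonal = √(36² + 24²) = √1872.0000 ≈ 43.2666 mm.
Equal diagonal AOV ⇒ f₂ = f₁ · 43.2666/33.5316 = 103 × 1.29032 ≈ 132.9032 mm.
Vertical AOV on the new format = 2·arctan(24 / (2 × 132.9032)) = 2·arctan(0.09029) ≈ 10.3186°.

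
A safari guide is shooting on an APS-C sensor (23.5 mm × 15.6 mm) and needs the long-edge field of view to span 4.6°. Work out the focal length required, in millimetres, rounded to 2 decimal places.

292.55 mm

From α = 2·arctan(w/2f) we get f = w / (2·tan(α/2)).
With w = 23.5 mm and α/2 = 2.3°, tan(α/2) ≈ 0.04016, so f ≈ 23.5 / 0.08033 ≈ 292.5495 mm.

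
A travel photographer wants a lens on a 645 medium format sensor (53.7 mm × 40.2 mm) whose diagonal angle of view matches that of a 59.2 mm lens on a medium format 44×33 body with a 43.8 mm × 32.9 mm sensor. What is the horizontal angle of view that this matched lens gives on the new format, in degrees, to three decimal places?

Sensor diagonal = √(43.8² + 32.9²) = √3000.8500 ≈ 54.7800 mm.
Sensor diagonal = √(53.7² + 40.2²) = √4499.7300 ≈ 67.0800 mm.
Equal diagonal AOV ⇒ f₂ = f₁ · 67.0800/54.7800 = 59.2 × 1.22453 ≈ 72.4925 mm.
Horizontal AOV on the new format = 2·arctan(53.7 / (2 × 72.4925)) = 2·arctan(0.37038) ≈ 40.6476°.

40.648°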